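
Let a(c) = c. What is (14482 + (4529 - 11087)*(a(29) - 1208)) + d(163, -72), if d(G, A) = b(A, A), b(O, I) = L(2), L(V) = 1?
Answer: 7746365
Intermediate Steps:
b(O, I) = 1
d(G, A) = 1
(14482 + (4529 - 11087)*(a(29) - 1208)) + d(163, -72) = (14482 + (4529 - 11087)*(29 - 1208)) + 1 = (14482 - 6558*(-1179)) + 1 = (14482 + 7731882) + 1 = 7746364 + 1 = 7746365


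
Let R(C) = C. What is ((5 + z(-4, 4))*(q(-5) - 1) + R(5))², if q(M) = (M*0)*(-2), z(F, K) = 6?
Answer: 36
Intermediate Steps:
q(M) = 0 (q(M) = 0*(-2) = 0)
((5 + z(-4, 4))*(q(-5) - 1) + R(5))² = ((5 + 6)*(0 - 1) + 5)² = (11*(-1) + 5)² = (-11 + 5)² = (-6)² = 36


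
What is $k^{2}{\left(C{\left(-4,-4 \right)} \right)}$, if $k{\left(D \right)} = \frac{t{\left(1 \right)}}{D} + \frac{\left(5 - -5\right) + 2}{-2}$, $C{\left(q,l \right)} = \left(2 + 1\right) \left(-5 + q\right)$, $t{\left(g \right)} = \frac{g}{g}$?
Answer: $\frac{26569}{729} \approx 36.446$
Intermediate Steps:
$t{\left(g \right)} = 1$
$C{\left(q,l \right)} = -15 + 3 q$ ($C{\left(q,l \right)} = 3 \left(-5 + q\right) = -15 + 3 q$)
$k{\left(D \right)} = -6 + \frac{1}{D}$ ($k{\left(D \right)} = 1 \frac{1}{D} + \frac{\left(5 - -5\right) + 2}{-2} = \frac{1}{D} + \left(\left(5 + 5\right) + 2\right) \left(- \frac{1}{2}\right) = \frac{1}{D} + \left(10 + 2\right) \left(- \frac{1}{2}\right) = \frac{1}{D} + 12 \left(- \frac{1}{2}\right) = \frac{1}{D} - 6 = -6 + \frac{1}{D}$)
$k^{2}{\left(C{\left(-4,-4 \right)} \right)} = \left(-6 + \frac{1}{-15 + 3 \left(-4\right)}\right)^{2} = \left(-6 + \frac{1}{-15 - 12}\right)^{2} = \left(-6 + \frac{1}{-27}\right)^{2} = \left(-6 - \frac{1}{27}\right)^{2} = \left(- \frac{163}{27}\right)^{2} = \frac{26569}{729}$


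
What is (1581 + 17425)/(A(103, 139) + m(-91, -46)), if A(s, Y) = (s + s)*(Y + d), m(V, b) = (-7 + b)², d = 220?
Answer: 19006/76763 ≈ 0.24759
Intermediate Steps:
A(s, Y) = 2*s*(220 + Y) (A(s, Y) = (s + s)*(Y + 220) = (2*s)*(220 + Y) = 2*s*(220 + Y))
(1581 + 17425)/(A(103, 139) + m(-91, -46)) = (1581 + 17425)/(2*103*(220 + 139) + (-7 - 46)²) = 19006/(2*103*359 + (-53)²) = 19006/(73954 + 2809) = 19006/76763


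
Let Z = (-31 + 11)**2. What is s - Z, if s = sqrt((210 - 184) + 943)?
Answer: -400 + sqrt(969) ≈ -368.87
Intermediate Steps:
Z = 400 (Z = (-20)**2 = 400)
s = sqrt(969) (s = sqrt(26 + 943) = sqrt(969) ≈ 31.129)
s - Z = sqrt(969) - 1*400 = sqrt(969) - 400 = -400 + sqrt(969)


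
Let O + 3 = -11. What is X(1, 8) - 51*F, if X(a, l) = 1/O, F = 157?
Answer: -112099/14 ≈ -8007.1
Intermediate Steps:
O = -14 (O = -3 - 11 = -14)
X(a, l) = -1/14 (X(a, l) = 1/(-14) = -1/14)
X(1, 8) - 51*F = -1/14 - 51*157 = -1/14 - 8007 = -112099/14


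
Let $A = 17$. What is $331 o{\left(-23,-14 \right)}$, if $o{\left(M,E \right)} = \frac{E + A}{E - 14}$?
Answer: $- \frac{993}{28} \approx -35.464$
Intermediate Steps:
$o{\left(M,E \right)} = \frac{17 + E}{-14 + E}$ ($o{\left(M,E \right)} = \frac{E + 17}{E - 14} = \frac{17 + E}{-14 + E}$)
$331 o{\left(-23,-14 \right)} = 331 \frac{17 - 14}{-14 - 14} = 331 \frac{1}{-28} \cdot 3 = 331 \left(\left(- \frac{1}{28}\right) 3\right) = 331 \left(- \frac{3}{28}\right) = - \frac{993}{28}$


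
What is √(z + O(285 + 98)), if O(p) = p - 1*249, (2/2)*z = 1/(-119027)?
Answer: √1898435062659/119027 ≈ 11.576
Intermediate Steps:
z = -1/119027 (z = 1/(-119027) = -1/119027 ≈ -8.4015e-6)
O(p) = -249 + p (O(p) = p - 249 = -249 + p)
√(z + O(285 + 98)) = √(-1/119027 + (-249 + (285 + 98))) = √(-1/119027 + (-249 + 383)) = √(-1/119027 + 134) = √(15949617/119027) = √1898435062659/119027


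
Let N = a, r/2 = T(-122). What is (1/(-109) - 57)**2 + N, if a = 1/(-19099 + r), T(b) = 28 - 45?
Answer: 738797746987/227319173 ≈ 3250.0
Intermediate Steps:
T(b) = -17
r = -34 (r = 2*(-17) = -34)
a = -1/19133 (a = 1/(-19099 - 34) = 1/(-19133) = -1/19133 ≈ -5.2266e-5)
N = -1/19133 ≈ -5.2266e-5
(1/(-109) - 57)**2 + N = (1/(-109) - 57)**2 - 1/19133 = (-1/109 - 57)**2 - 1/19133 = (-6214/109)**2 - 1/19133 = 38613796/11881 - 1/19133 = 738797746987/227319173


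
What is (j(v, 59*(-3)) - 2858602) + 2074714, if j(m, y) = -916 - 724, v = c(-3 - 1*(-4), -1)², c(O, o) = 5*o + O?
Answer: -785528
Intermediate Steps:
c(O, o) = O + 5*o
v = 16 (v = ((-3 - 1*(-4)) + 5*(-1))² = ((-3 + 4) - 5)² = (1 - 5)² = (-4)² = 16)
j(m, y) = -1640
(j(v, 59*(-3)) - 2858602) + 2074714 = (-1640 - 2858602) + 2074714 = -2860242 + 2074714 = -785528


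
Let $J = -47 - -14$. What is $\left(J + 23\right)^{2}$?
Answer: $100$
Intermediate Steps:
$J = -33$ ($J = -47 + 14 = -33$)
$\left(J + 23\right)^{2} = \left(-33 + 23\right)^{2} = \left(-10\right)^{2} = 100$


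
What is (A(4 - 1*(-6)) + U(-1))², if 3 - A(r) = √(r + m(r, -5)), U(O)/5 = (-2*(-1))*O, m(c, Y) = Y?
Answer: (7 + √5)² ≈ 85.305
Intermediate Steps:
U(O) = 10*O (U(O) = 5*((-2*(-1))*O) = 5*(2*O) = 10*O)
A(r) = 3 - √(-5 + r) (A(r) = 3 - √(r - 5) = 3 - √(-5 + r))
(A(4 - 1*(-6)) + U(-1))² = ((3 - √(-5 + (4 - 1*(-6)))) + 10*(-1))² = ((3 - √(-5 + (4 + 6))) - 10)² = ((3 - √(-5 + 10)) - 10)² = ((3 - √5) - 10)² = (-7 - √5)²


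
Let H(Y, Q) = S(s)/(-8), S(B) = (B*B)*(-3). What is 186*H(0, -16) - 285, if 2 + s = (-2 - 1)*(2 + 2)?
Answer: 13386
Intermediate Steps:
s = -14 (s = -2 + (-2 - 1)*(2 + 2) = -2 - 3*4 = -2 - 12 = -14)
S(B) = -3*B² (S(B) = B²*(-3) = -3*B²)
H(Y, Q) = 147/2 (H(Y, Q) = -3*(-14)²/(-8) = -3*196*(-⅛) = -588*(-⅛) = 147/2)
186*H(0, -16) - 285 = 186*(147/2) - 285 = 13671 - 285 = 13386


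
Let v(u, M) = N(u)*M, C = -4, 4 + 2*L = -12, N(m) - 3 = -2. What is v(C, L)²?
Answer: 64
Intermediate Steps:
N(m) = 1 (N(m) = 3 - 2 = 1)
L = -8 (L = -2 + (½)*(-12) = -2 - 6 = -8)
v(u, M) = M (v(u, M) = 1*M = M)
v(C, L)² = (-8)² = 64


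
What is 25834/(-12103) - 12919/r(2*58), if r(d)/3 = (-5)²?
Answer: -158296207/907725 ≈ -174.39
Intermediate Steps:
r(d) = 75 (r(d) = 3*(-5)² = 3*25 = 75)
25834/(-12103) - 12919/r(2*58) = 25834/(-12103) - 12919/75 = 25834*(-1/12103) - 12919*1/75 = -25834/12103 - 12919/75 = -158296207/907725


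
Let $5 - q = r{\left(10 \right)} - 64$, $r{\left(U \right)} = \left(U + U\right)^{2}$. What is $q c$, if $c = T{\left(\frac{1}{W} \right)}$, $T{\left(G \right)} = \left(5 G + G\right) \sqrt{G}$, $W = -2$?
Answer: $\frac{993 i \sqrt{2}}{2} \approx 702.16 i$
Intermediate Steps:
$r{\left(U \right)} = 4 U^{2}$ ($r{\left(U \right)} = \left(2 U\right)^{2} = 4 U^{2}$)
$T{\left(G \right)} = 6 G^{\frac{3}{2}}$ ($T{\left(G \right)} = 6 G \sqrt{G} = 6 G^{\frac{3}{2}}$)
$c = - \frac{3 i \sqrt{2}}{2}$ ($c = 6 \left(\frac{1}{-2}\right)^{\frac{3}{2}} = 6 \left(- \frac{1}{2}\right)^{\frac{3}{2}} = 6 \left(- \frac{i \sqrt{2}}{4}\right) = - \frac{3 i \sqrt{2}}{2} \approx - 2.1213 i$)
$q = -331$ ($q = 5 - \left(4 \cdot 10^{2} - 64\right) = 5 - \left(4 \cdot 100 - 64\right) = 5 - \left(400 - 64\right) = 5 - 336 = -331$)
$q c = - 331 \left(- \frac{3 i \sqrt{2}}{2}\right) = \frac{993 i \sqrt{2}}{2}$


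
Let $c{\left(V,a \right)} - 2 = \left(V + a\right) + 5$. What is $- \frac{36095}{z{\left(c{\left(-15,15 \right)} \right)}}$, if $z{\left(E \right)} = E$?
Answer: $- \frac{36095}{7} \approx -5156.4$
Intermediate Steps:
$c{\left(V,a \right)} = 7 + V + a$ ($c{\left(V,a \right)} = 2 + \left(\left(V + a\right) + 5\right) = 2 + \left(5 + V + a\right) = 7 + V + a$)
$- \frac{36095}{z{\left(c{\left(-15,15 \right)} \right)}} = - \frac{36095}{7 - 15 + 15} = - \frac{36095}{7}$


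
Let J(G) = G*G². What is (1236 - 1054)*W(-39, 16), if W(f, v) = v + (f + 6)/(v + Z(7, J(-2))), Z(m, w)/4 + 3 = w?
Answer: 6253/2 ≈ 3126.5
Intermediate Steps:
J(G) = G³
Z(m, w) = -12 + 4*w
W(f, v) = v + (6 + f)/(-44 + v) (W(f, v) = v + (f + 6)/(v + (-12 + 4*(-2)³)) = v + (6 + f)/(v + (-12 + 4*(-8))) = v + (6 + f)/(v + (-12 - 32)) = v + (6 + f)/(v - 44) = v + (6 + f)/(-44 + v))
(1236 - 1054)*W(-39, 16) = (1236 - 1054)*((6 - 39 + 16² - 44*16)/(-44 + 16)) = 182*((6 - 39 + 256 - 704)/(-28)) = 182*(-1/28*(-481)) = 182*(481/28) = 6253/2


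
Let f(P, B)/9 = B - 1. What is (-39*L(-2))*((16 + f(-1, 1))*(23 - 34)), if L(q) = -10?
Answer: -68640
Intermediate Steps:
f(P, B) = -9 + 9*B (f(P, B) = 9*(B - 1) = 9*(-1 + B) = -9 + 9*B)
(-39*L(-2))*((16 + f(-1, 1))*(23 - 34)) = (-39*(-10))*((16 + (-9 + 9*1))*(23 - 34)) = 390*((16 + (-9 + 9))*(-11)) = 390*((16 + 0)*(-11)) = 390*(16*(-11)) = 390*(-176) = -68640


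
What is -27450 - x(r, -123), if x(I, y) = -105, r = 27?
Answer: -27345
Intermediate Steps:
-27450 - x(r, -123) = -27450 - 1*(-105) = -27450 + 105 = -27345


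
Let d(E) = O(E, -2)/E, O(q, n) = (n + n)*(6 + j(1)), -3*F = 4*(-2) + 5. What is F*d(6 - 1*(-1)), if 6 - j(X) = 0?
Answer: -48/7 ≈ -6.8571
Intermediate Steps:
j(X) = 6 (j(X) = 6 - 1*0 = 6 + 0 = 6)
F = 1 (F = -(4*(-2) + 5)/3 = -(-8 + 5)/3 = -⅓*(-3) = 1)
O(q, n) = 24*n (O(q, n) = (n + n)*(6 + 6) = (2*n)*12 = 24*n)
d(E) = -48/E (d(E) = (24*(-2))/E = -48/E)
F*d(6 - 1*(-1)) = 1*(-48/(6 - 1*(-1))) = 1*(-48/(6 + 1)) = 1*(-48/7) = -48/7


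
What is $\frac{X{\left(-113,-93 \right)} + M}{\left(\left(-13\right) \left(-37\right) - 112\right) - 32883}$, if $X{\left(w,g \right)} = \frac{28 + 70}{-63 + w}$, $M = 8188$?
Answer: $- \frac{240165}{953744} \approx -0.25181$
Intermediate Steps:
$X{\left(w,g \right)} = \frac{98}{-63 + w}$
$\frac{X{\left(-113,-93 \right)} + M}{\left(\left(-13\right) \left(-37\right) - 112\right) - 32883} = \frac{\frac{98}{-63 - 113} + 8188}{\left(\left(-13\right) \left(-37\right) - 112\right) - 32883} = \frac{\frac{98}{-176} + 8188}{\left(481 - 112\right) - 32883} = \frac{98 \left(- \frac{1}{176}\right) + 8188}{369 - 32883} = \frac{- \frac{49}{88} + 8188}{-32514} = \frac{720495}{88} \left(- \frac{1}{32514}\right) = - \frac{240165}{953744}$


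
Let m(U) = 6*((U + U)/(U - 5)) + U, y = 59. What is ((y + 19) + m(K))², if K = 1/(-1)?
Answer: 6241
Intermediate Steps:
K = -1
m(U) = U + 12*U/(-5 + U) (m(U) = 6*((2*U)/(-5 + U)) + U = 6*(2*U/(-5 + U)) + U = 12*U/(-5 + U) + U = U + 12*U/(-5 + U))
((y + 19) + m(K))² = ((59 + 19) - (7 - 1)/(-5 - 1))² = (78 - 1*6/(-6))² = (78 - 1*(-⅙)*6)² = (78 + 1)² = 79² = 6241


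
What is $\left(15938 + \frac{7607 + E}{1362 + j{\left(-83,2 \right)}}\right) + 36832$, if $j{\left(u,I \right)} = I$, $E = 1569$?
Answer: $\frac{580544}{11} \approx 52777.0$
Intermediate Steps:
$\left(15938 + \frac{7607 + E}{1362 + j{\left(-83,2 \right)}}\right) + 36832 = \left(15938 + \frac{7607 + 1569}{1362 + 2}\right) + 36832 = \left(15938 + \frac{9176}{1364}\right) + 36832 = \left(15938 + 9176 \cdot \frac{1}{1364}\right) + 36832 = \left(15938 + \frac{74}{11}\right) + 36832 = \frac{175392}{11} + 36832 = \frac{580544}{11}$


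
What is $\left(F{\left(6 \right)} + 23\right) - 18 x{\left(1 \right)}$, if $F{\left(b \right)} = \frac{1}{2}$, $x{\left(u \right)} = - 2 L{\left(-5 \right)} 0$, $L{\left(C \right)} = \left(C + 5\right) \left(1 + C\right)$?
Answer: $\frac{47}{2} \approx 23.5$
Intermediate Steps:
$L{\left(C \right)} = \left(1 + C\right) \left(5 + C\right)$ ($L{\left(C \right)} = \left(5 + C\right) \left(1 + C\right) = \left(1 + C\right) \left(5 + C\right)$)
$x{\left(u \right)} = 0$ ($x{\left(u \right)} = - 2 \left(5 + \left(-5\right)^{2} + 6 \left(-5\right)\right) 0 = - 2 \left(5 + 25 - 30\right) 0 = \left(-2\right) 0 \cdot 0 = 0 \cdot 0 = 0$)
$F{\left(b \right)} = \frac{1}{2}$
$\left(F{\left(6 \right)} + 23\right) - 18 x{\left(1 \right)} = \left(\frac{1}{2} + 23\right) - 0 = \frac{47}{2} + 0 = \frac{47}{2}$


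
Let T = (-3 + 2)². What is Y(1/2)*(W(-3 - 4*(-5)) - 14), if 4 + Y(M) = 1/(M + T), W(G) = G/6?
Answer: 335/9 ≈ 37.222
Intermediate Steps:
T = 1 (T = (-1)² = 1)
W(G) = G/6 (W(G) = G*(⅙) = G/6)
Y(M) = -4 + 1/(1 + M) (Y(M) = -4 + 1/(M + 1) = -4 + 1/(1 + M))
Y(1/2)*(W(-3 - 4*(-5)) - 14) = ((-3 - 4/2)/(1 + 1/2))*((-3 - 4*(-5))/6 - 14) = ((-3 - 4*½)/(1 + ½))*((-3 + 20)/6 - 14) = ((-3 - 2)/(3/2))*((⅙)*17 - 14) = ((⅔)*(-5))*(17/6 - 14) = -10/3*(-67/6) = 335/9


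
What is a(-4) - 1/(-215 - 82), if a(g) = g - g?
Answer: 1/297 ≈ 0.0033670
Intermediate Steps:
a(g) = 0
a(-4) - 1/(-215 - 82) = 0 - 1/(-215 - 82) = 0 - 1/(-297) = 0 - 1*(-1/297) = 0 + 1/297 = 1/297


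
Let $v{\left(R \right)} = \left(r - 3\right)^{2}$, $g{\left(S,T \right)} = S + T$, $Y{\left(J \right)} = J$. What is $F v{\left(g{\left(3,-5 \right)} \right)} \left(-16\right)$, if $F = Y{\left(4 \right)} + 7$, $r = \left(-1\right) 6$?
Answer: $-14256$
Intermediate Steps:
$r = -6$
$v{\left(R \right)} = 81$ ($v{\left(R \right)} = \left(-6 - 3\right)^{2} = \left(-9\right)^{2} = 81$)
$F = 11$ ($F = 4 + 7 = 11$)
$F v{\left(g{\left(3,-5 \right)} \right)} \left(-16\right) = 11 \cdot 81 \left(-16\right) = 891 \left(-16\right) = -14256$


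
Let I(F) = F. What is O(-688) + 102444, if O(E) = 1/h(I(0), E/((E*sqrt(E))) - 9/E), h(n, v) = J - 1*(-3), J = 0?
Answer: 307333/3 ≈ 1.0244e+5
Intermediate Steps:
h(n, v) = 3 (h(n, v) = 0 - 1*(-3) = 0 + 3 = 3)
O(E) = 1/3
O(-688) + 102444 = 1/3 + 102444 = 307333/3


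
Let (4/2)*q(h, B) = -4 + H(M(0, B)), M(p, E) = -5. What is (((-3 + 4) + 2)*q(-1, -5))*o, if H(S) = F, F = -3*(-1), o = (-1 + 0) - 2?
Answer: 9/2 ≈ 4.5000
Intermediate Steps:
o = -3 (o = -1 - 2 = -3)
F = 3
H(S) = 3
q(h, B) = -1/2 (q(h, B) = (-4 + 3)/2 = (1/2)*(-1) = -1/2)
(((-3 + 4) + 2)*q(-1, -5))*o = (((-3 + 4) + 2)*(-1/2))*(-3) = ((1 + 2)*(-1/2))*(-3) = (3*(-1/2))*(-3) = -3/2*(-3) = 9/2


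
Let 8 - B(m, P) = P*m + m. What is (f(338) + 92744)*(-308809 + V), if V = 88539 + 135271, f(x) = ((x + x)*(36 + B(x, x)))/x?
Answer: 11588083668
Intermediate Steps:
B(m, P) = 8 - m - P*m (B(m, P) = 8 - (P*m + m) = 8 - (m + P*m) = 8 + (-m - P*m) = 8 - m - P*m)
f(x) = 88 - 2*x - 2*x² (f(x) = ((x + x)*(36 + (8 - x - x*x)))/x = ((2*x)*(36 + (8 - x - x²)))/x = ((2*x)*(44 - x - x²))/x = (2*x*(44 - x - x²))/x = 88 - 2*x - 2*x²)
V = 223810
(f(338) + 92744)*(-308809 + V) = ((88 - 2*338 - 2*338²) + 92744)*(-308809 + 223810) = ((88 - 676 - 2*114244) + 92744)*(-84999) = ((88 - 676 - 228488) + 92744)*(-84999) = (-229076 + 92744)*(-84999) = -136332*(-84999) = 11588083668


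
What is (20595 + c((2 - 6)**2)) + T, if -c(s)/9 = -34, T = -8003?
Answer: 12898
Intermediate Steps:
c(s) = 306 (c(s) = -9*(-34) = 306)
(20595 + c((2 - 6)**2)) + T = (20595 + 306) - 8003 = 20901 - 8003 = 12898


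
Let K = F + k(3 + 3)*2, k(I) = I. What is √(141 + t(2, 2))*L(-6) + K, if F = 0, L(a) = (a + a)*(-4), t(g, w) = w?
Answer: 12 + 48*√143 ≈ 586.00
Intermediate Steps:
L(a) = -8*a (L(a) = (2*a)*(-4) = -8*a)
K = 12 (K = 0 + (3 + 3)*2 = 0 + 6*2 = 0 + 12 = 12)
√(141 + t(2, 2))*L(-6) + K = √(141 + 2)*(-8*(-6)) + 12 = √143*48 + 12 = 48*√143 + 12 = 12 + 48*√143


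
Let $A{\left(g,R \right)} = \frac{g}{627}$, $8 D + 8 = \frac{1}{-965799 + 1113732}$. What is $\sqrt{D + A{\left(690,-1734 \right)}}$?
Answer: $\frac{\sqrt{170756339176698}}{41223996} \approx 0.31698$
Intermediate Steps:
$D = - \frac{1183463}{1183464}$ ($D = -1 + \frac{1}{8 \left(-965799 + 1113732\right)} = -1 + \frac{1}{8 \cdot 147933} = -1 + \frac{1}{8} \cdot \frac{1}{147933} = -1 + \frac{1}{1183464} = - \frac{1183463}{1183464} \approx -1.0$)
$A{\left(g,R \right)} = \frac{g}{627}$ ($A{\left(g,R \right)} = g \frac{1}{627} = \frac{g}{627}$)
$\sqrt{D + A{\left(690,-1734 \right)}} = \sqrt{- \frac{1183463}{1183464} + \frac{1}{627} \cdot 690} = \sqrt{- \frac{1183463}{1183464} + \frac{230}{209}} = \sqrt{\frac{24852953}{247343976}} = \frac{\sqrt{170756339176698}}{41223996}$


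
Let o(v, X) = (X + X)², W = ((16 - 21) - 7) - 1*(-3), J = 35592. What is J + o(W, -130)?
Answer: 103192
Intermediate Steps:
W = -9 (W = (-5 - 7) + 3 = -12 + 3 = -9)
o(v, X) = 4*X² (o(v, X) = (2*X)² = 4*X²)
J + o(W, -130) = 35592 + 4*(-130)² = 35592 + 4*16900 = 35592 + 67600 = 103192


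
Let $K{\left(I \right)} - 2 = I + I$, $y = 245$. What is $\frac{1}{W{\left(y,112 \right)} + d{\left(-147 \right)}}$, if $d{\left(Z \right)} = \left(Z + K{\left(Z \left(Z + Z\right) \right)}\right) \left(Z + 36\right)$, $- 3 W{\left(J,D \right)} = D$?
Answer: $- \frac{3}{28735015} \approx -1.044 \cdot 10^{-7}$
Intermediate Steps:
$W{\left(J,D \right)} = - \frac{D}{3}$
$K{\left(I \right)} = 2 + 2 I$ ($K{\left(I \right)} = 2 + \left(I + I\right) = 2 + 2 I$)
$d{\left(Z \right)} = \left(36 + Z\right) \left(2 + Z + 4 Z^{2}\right)$ ($d{\left(Z \right)} = \left(Z + \left(2 + 2 Z \left(Z + Z\right)\right)\right) \left(Z + 36\right) = \left(Z + \left(2 + 2 Z 2 Z\right)\right) \left(36 + Z\right) = \left(Z + \left(2 + 2 \cdot 2 Z^{2}\right)\right) \left(36 + Z\right) = \left(Z + \left(2 + 4 Z^{2}\right)\right) \left(36 + Z\right) = \left(2 + Z + 4 Z^{2}\right) \left(36 + Z\right) = \left(36 + Z\right) \left(2 + Z + 4 Z^{2}\right)$)
$\frac{1}{W{\left(y,112 \right)} + d{\left(-147 \right)}} = \frac{1}{\left(- \frac{1}{3}\right) 112 + \left(72 + 4 \left(-147\right)^{3} + 38 \left(-147\right) + 145 \left(-147\right)^{2}\right)} = \frac{1}{- \frac{112}{3} + \left(72 + 4 \left(-3176523\right) - 5586 + 145 \cdot 21609\right)} = \frac{1}{- \frac{112}{3} + \left(72 - 12706092 - 5586 + 3133305\right)} = \frac{1}{- \frac{112}{3} - 9578301} = \frac{1}{- \frac{28735015}{3}} = - \frac{3}{28735015}$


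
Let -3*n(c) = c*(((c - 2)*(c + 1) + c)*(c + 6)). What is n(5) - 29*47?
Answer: -5354/3 ≈ -1784.7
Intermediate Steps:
n(c) = -c*(6 + c)*(c + (1 + c)*(-2 + c))/3 (n(c) = -c*((c - 2)*(c + 1) + c)*(c + 6)/3 = -c*((-2 + c)*(1 + c) + c)*(6 + c)/3 = -c*((1 + c)*(-2 + c) + c)*(6 + c)/3 = -c*(c + (1 + c)*(-2 + c))*(6 + c)/3 = -c*(6 + c)*(c + (1 + c)*(-2 + c))/3)
n(5) - 29*47 = (⅓)*5*(12 - 1*5³ - 6*5² + 2*5) - 29*47 = (⅓)*5*(12 - 1*125 - 6*25 + 10) - 1363 = (⅓)*5*(12 - 125 - 150 + 10) - 1363 = (⅓)*5*(-253) - 1363 = -1265/3 - 1363 = -5354/3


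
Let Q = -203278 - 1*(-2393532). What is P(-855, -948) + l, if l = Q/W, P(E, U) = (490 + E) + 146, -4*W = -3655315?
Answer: -791752969/3655315 ≈ -216.60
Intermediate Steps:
W = 3655315/4 (W = -1/4*(-3655315) = 3655315/4 ≈ 9.1383e+5)
P(E, U) = 636 + E
Q = 2190254 (Q = -203278 + 2393532 = 2190254)
l = 8761016/3655315 (l = 2190254/(3655315/4) = 2190254*(4/3655315) = 8761016/3655315 ≈ 2.3968)
P(-855, -948) + l = (636 - 855) + 8761016/3655315 = -219 + 8761016/3655315 = -791752969/3655315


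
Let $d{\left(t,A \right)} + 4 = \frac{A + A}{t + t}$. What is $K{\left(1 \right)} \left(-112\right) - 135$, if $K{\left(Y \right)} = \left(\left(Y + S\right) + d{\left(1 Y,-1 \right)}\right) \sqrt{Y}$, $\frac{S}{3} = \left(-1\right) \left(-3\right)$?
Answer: $-695$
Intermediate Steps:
$S = 9$ ($S = 3 \left(\left(-1\right) \left(-3\right)\right) = 3 \cdot 3 = 9$)
$d{\left(t,A \right)} = -4 + \frac{A}{t}$ ($d{\left(t,A \right)} = -4 + \frac{A + A}{t + t} = -4 + \frac{2 A}{2 t} = -4 + 2 A \frac{1}{2 t} = -4 + \frac{A}{t}$)
$K{\left(Y \right)} = \sqrt{Y} \left(5 + Y - \frac{1}{Y}\right)$ ($K{\left(Y \right)} = \left(\left(Y + 9\right) - \left(4 + \frac{1}{1 Y}\right)\right) \sqrt{Y} = \left(\left(9 + Y\right) - \left(4 + \frac{1}{Y}\right)\right) \sqrt{Y} = \left(5 + Y - \frac{1}{Y}\right) \sqrt{Y} = \sqrt{Y} \left(5 + Y - \frac{1}{Y}\right)$)
$K{\left(1 \right)} \left(-112\right) - 135 = \frac{1}{\sqrt{1}} \left(-1 + 1 \left(5 + 1\right)\right) \left(-112\right) - 135 = 1 \left(-1 + 1 \cdot 6\right) \left(-112\right) - 135 = 1 \left(-1 + 6\right) \left(-112\right) - 135 = 1 \cdot 5 \left(-112\right) - 135 = 5 \left(-112\right) - 135 = -560 - 135 = -695$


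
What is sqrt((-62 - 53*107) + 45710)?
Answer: sqrt(39977) ≈ 199.94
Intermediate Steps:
sqrt((-62 - 53*107) + 45710) = sqrt((-62 - 5671) + 45710) = sqrt(-5733 + 45710) = sqrt(39977)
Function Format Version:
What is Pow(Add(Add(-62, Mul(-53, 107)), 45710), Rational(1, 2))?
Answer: Pow(39977, Rational(1, 2)) ≈ 199.94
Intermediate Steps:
Pow(Add(Add(-62, Mul(-53, 107)), 45710), Rational(1, 2)) = Pow(Add(Add(-62, -5671), 45710), Rational(1, 2)) = Pow(Add(-5733, 45710), Rational(1, 2)) = Pow(39977, Rational(1, 2))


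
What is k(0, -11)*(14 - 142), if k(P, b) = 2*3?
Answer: -768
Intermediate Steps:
k(P, b) = 6
k(0, -11)*(14 - 142) = 6*(14 - 142) = 6*(-128) = -768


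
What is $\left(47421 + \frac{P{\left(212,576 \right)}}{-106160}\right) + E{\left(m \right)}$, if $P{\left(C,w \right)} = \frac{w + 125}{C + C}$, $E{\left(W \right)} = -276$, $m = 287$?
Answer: $\frac{2122083196099}{45011840} \approx 47145.0$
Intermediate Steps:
$P{\left(C,w \right)} = \frac{125 + w}{2 C}$
$\left(47421 + \frac{P{\left(212,576 \right)}}{-106160}\right) + E{\left(m \right)} = \left(47421 + \frac{\frac{1}{2} \cdot \frac{1}{212} \left(125 + 576\right)}{-106160}\right) - 276 = \left(47421 + \frac{1}{2} \cdot \frac{1}{212} \cdot 701 \left(- \frac{1}{106160}\right)\right) - 276 = \left(47421 + \frac{701}{424} \left(- \frac{1}{106160}\right)\right) - 276 = \left(47421 - \frac{701}{45011840}\right) - 276 = \frac{2134506463939}{45011840} - 276 = \frac{2122083196099}{45011840}$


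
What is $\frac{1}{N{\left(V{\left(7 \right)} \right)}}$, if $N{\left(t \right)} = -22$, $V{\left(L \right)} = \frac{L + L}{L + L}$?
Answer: $- \frac{1}{22} \approx -0.045455$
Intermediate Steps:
$V{\left(L \right)} = 1$ ($V{\left(L \right)} = \frac{2 L}{2 L} = 2 L \frac{1}{2 L} = 1$)
$\frac{1}{N{\left(V{\left(7 \right)} \right)}} = \frac{1}{-22} = - \frac{1}{22}$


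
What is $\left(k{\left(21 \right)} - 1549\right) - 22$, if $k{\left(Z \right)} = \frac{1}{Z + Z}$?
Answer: $- \frac{65981}{42} \approx -1571.0$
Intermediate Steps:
$k{\left(Z \right)} = \frac{1}{2 Z}$
$\left(k{\left(21 \right)} - 1549\right) - 22 = \left(\frac{1}{2 \cdot 21} - 1549\right) - 22 = \left(\frac{1}{2} \cdot \frac{1}{21} - 1549\right) - 22 = \left(\frac{1}{42} - 1549\right) - 22 = - \frac{65057}{42} - 22 = - \frac{65981}{42}$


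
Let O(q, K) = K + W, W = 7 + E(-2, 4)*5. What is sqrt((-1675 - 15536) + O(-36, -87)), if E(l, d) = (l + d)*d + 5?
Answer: 3*I*sqrt(1914) ≈ 131.25*I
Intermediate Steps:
E(l, d) = 5 + d*(d + l) (E(l, d) = (d + l)*d + 5 = d*(d + l) + 5 = 5 + d*(d + l))
W = 72 (W = 7 + (5 + 4**2 + 4*(-2))*5 = 7 + (5 + 16 - 8)*5 = 7 + 13*5 = 7 + 65 = 72)
O(q, K) = 72 + K (O(q, K) = K + 72 = 72 + K)
sqrt((-1675 - 15536) + O(-36, -87)) = sqrt((-1675 - 15536) + (72 - 87)) = sqrt(-17211 - 15) = sqrt(-17226) = 3*I*sqrt(1914)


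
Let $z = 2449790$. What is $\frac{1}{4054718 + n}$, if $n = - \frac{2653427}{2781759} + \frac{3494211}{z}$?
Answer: $\frac{973532197230}{3947398983647169257} \approx 2.4663 \cdot 10^{-7}$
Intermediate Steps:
$n = \frac{459959138117}{973532197230}$ ($n = - \frac{2653427}{2781759} + \frac{3494211}{2449790} = \left(-2653427\right) \frac{1}{2781759} + 3494211 \cdot \frac{1}{2449790} = - \frac{2653427}{2781759} + \frac{499173}{349970} = \frac{459959138117}{973532197230} \approx 0.47246$)
$\frac{1}{4054718 + n} = \frac{1}{4054718 + \frac{459959138117}{973532197230}} = \frac{1}{\frac{3947398983647169257}{973532197230}} = \frac{973532197230}{3947398983647169257}$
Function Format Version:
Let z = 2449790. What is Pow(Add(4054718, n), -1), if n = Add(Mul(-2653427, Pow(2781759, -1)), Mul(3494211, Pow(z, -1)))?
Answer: Rational(973532197230, 3947398983647169257) ≈ 2.4663e-7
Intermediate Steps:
n = Rational(459959138117, 973532197230) (n = Add(Mul(-2653427, Pow(2781759, -1)), Mul(3494211, Pow(2449790, -1))) = Add(Mul(-2653427, Rational(1, 2781759)), Mul(3494211, Rational(1, 2449790))) = Add(Rational(-2653427, 2781759), Rational(499173, 349970)) = Rational(459959138117, 973532197230) ≈ 0.47246)
Pow(Add(4054718, n), -1) = Pow(Add(4054718, Rational(459959138117, 973532197230)), -1) = Pow(Rational(3947398983647169257, 973532197230), -1) = Rational(973532197230, 3947398983647169257)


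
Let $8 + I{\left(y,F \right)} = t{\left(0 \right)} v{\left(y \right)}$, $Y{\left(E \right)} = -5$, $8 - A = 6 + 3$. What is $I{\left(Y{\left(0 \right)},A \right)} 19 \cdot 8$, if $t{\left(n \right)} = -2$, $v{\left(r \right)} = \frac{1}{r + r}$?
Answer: $- \frac{5928}{5} \approx -1185.6$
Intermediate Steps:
$A = -1$ ($A = 8 - \left(6 + 3\right) = 8 - 9 = -1$)
$v{\left(r \right)} = \frac{1}{2 r}$
$I{\left(y,F \right)} = -8 - \frac{1}{y}$ ($I{\left(y,F \right)} = -8 - 2 \frac{1}{2 y} = -8 - \frac{1}{y}$)
$I{\left(Y{\left(0 \right)},A \right)} 19 \cdot 8 = \left(-8 - \frac{1}{-5}\right) 19 \cdot 8 = \left(-8 - - \frac{1}{5}\right) 19 \cdot 8 = \left(-8 + \frac{1}{5}\right) 19 \cdot 8 = \left(- \frac{39}{5}\right) 19 \cdot 8 = \left(- \frac{741}{5}\right) 8 = - \frac{5928}{5}$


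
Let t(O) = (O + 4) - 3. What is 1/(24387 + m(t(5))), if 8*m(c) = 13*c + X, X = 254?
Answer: 2/48857 ≈ 4.0936e-5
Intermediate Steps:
t(O) = 1 + O (t(O) = (4 + O) - 3 = 1 + O)
m(c) = 127/4 + 13*c/8 (m(c) = (13*c + 254)/8 = (254 + 13*c)/8 = 127/4 + 13*c/8)
1/(24387 + m(t(5))) = 1/(24387 + (127/4 + 13*(1 + 5)/8)) = 1/(24387 + (127/4 + (13/8)*6)) = 1/(24387 + (127/4 + 39/4)) = 1/(24387 + 83/2) = 1/(48857/2) = 2/48857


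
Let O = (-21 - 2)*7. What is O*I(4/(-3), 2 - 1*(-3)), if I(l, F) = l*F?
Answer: 3220/3 ≈ 1073.3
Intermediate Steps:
O = -161 (O = -23*7 = -161)
I(l, F) = F*l
O*I(4/(-3), 2 - 1*(-3)) = -161*(2 - 1*(-3))*4/(-3) = -161*(2 + 3)*4*(-⅓) = -805*(-4)/3 = -161*(-20/3) = 3220/3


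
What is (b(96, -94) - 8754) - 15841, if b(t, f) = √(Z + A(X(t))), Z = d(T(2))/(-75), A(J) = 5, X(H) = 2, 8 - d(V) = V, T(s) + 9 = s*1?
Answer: -24595 + 2*√30/5 ≈ -24593.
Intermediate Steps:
T(s) = -9 + s (T(s) = -9 + s*1 = -9 + s)
d(V) = 8 - V
Z = -⅕ (Z = (8 - (-9 + 2))/(-75) = (8 - 1*(-7))*(-1/75) = (8 + 7)*(-1/75) = 15*(-1/75) = -⅕ ≈ -0.20000)
b(t, f) = 2*√30/5 (b(t, f) = √(-⅕ + 5) = √(24/5) = 2*√30/5)
(b(96, -94) - 8754) - 15841 = (2*√30/5 - 8754) - 15841 = (-8754 + 2*√30/5) - 15841 = -24595 + 2*√30/5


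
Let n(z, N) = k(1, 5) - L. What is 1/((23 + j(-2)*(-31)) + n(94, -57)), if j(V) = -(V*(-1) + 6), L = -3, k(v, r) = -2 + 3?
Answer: 1/275 ≈ 0.0036364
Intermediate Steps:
k(v, r) = 1
j(V) = -6 + V (j(V) = -(-V + 6) = -(6 - V) = -6 + V)
n(z, N) = 4 (n(z, N) = 1 - 1*(-3) = 1 + 3 = 4)
1/((23 + j(-2)*(-31)) + n(94, -57)) = 1/((23 + (-6 - 2)*(-31)) + 4) = 1/((23 - 8*(-31)) + 4) = 1/((23 + 248) + 4) = 1/(271 + 4) = 1/275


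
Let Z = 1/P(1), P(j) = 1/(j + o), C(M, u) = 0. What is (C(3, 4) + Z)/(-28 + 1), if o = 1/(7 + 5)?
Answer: -13/324 ≈ -0.040123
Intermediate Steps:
o = 1/12 ≈ 0.083333
P(j) = 1/(1/12 + j) (P(j) = 1/(j + 1/12) = 1/(1/12 + j))
Z = 13/12 (Z = 1/(12/(1 + 12*1)) = 1/(12/(1 + 12)) = 1/(12/13) = 13/12 ≈ 1.0833)
(C(3, 4) + Z)/(-28 + 1) = (0 + 13/12)/(-28 + 1) = (13/12)/(-27) = -1/27*13/12 = -13/324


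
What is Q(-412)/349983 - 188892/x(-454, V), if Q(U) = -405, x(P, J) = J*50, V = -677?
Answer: 3671959977/658162475 ≈ 5.5791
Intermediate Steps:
x(P, J) = 50*J
Q(-412)/349983 - 188892/x(-454, V) = -405/349983 - 188892/(50*(-677)) = -405*1/349983 - 188892/(-33850) = -45/38887 - 188892*(-1/33850) = -45/38887 + 94446/16925 = 3671959977/658162475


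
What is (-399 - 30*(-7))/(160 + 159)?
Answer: -189/319 ≈ -0.59248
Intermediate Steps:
(-399 - 30*(-7))/(160 + 159) = (-399 + 210)/319 = -189*1/319 = -189/319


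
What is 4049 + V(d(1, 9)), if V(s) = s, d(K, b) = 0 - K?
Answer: 4048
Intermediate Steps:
d(K, b) = -K
4049 + V(d(1, 9)) = 4049 - 1*1 = 4049 - 1 = 4048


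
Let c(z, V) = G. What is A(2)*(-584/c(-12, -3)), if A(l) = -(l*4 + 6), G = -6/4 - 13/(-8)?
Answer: 65408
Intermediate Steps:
G = ⅛ (G = -6*¼ - 13*(-⅛) = -3/2 + 13/8 = ⅛ ≈ 0.12500)
c(z, V) = ⅛
A(l) = -6 - 4*l (A(l) = -(4*l + 6) = -(6 + 4*l) = -6 - 4*l)
A(2)*(-584/c(-12, -3)) = (-6 - 4*2)*(-584/⅛) = (-6 - 8)*(-584*8) = -14*(-4672) = 65408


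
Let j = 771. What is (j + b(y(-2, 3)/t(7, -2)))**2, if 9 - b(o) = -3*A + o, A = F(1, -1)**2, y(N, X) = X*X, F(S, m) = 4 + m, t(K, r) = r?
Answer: 2634129/4 ≈ 6.5853e+5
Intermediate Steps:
y(N, X) = X**2
A = 9 (A = (4 - 1)**2 = 3**2 = 9)
b(o) = 36 - o (b(o) = 9 - (-3*9 + o) = 9 - (-27 + o) = 9 + (27 - o) = 36 - o)
(j + b(y(-2, 3)/t(7, -2)))**2 = (771 + (36 - 3**2/(-2)))**2 = (771 + (36 - 9*(-1)/2))**2 = (771 + (36 - 1*(-9/2)))**2 = (771 + (36 + 9/2))**2 = (771 + 81/2)**2 = (1623/2)**2 = 2634129/4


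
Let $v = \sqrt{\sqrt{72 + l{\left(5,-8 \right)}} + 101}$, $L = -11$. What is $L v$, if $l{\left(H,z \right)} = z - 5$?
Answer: $- 11 \sqrt{101 + \sqrt{59}} \approx -114.68$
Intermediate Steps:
$l{\left(H,z \right)} = -5 + z$ ($l{\left(H,z \right)} = z - 5 = -5 + z$)
$v = \sqrt{101 + \sqrt{59}}$ ($v = \sqrt{\sqrt{72 - 13} + 101} = \sqrt{\sqrt{59} + 101} = \sqrt{101 + \sqrt{59}} \approx 10.425$)
$L v = - 11 \sqrt{101 + \sqrt{59}}$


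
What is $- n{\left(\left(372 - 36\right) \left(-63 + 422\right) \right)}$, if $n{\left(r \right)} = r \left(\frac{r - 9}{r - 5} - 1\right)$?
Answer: $\frac{482496}{120619} \approx 4.0002$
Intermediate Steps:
$n{\left(r \right)} = r \left(-1 + \frac{-9 + r}{-5 + r}\right)$ ($n{\left(r \right)} = r \left(\frac{-9 + r}{-5 + r} - 1\right) = r \left(-1 + \frac{-9 + r}{-5 + r}\right)$)
$- n{\left(\left(372 - 36\right) \left(-63 + 422\right) \right)} = - \frac{\left(-4\right) \left(372 - 36\right) \left(-63 + 422\right)}{-5 + \left(372 - 36\right) \left(-63 + 422\right)} = - \frac{\left(-4\right) 336 \cdot 359}{-5 + 336 \cdot 359} = - \frac{\left(-4\right) 120624}{-5 + 120624} = - \frac{\left(-4\right) 120624}{120619} = \left(-1\right) \left(- \frac{482496}{120619}\right) = \frac{482496}{120619}$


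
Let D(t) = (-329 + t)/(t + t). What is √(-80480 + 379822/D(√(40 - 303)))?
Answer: 2*√((6619480 + 169791*I*√263)/(-329 + I*√263)) ≈ 64.888 - 287.84*I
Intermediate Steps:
D(t) = (-329 + t)/(2*t) (D(t) = (-329 + t)/((2*t)) = (-329 + t)*(1/(2*t)) = (-329 + t)/(2*t))
√(-80480 + 379822/D(√(40 - 303))) = √(-80480 + 379822/(((-329 + √(40 - 303))/(2*(√(40 - 303)))))) = √(-80480 + 379822/(((-329 + √(-263))/(2*(√(-263)))))) = √(-80480 + 379822/(((-329 + I*√263)/(2*((I*√263)))))) = √(-80480 + 379822/(((-I*√263/263)*(-329 + I*√263)/2))) = √(-80480 + 379822/((-I*√263*(-329 + I*√263)/526))) = √(-80480 + 379822*(2*I*√263/(-329 + I*√263))) = √(-80480 + 759644*I*√263/(-329 + I*√263))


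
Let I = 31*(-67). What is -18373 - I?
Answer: -16296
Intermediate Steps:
I = -2077
-18373 - I = -18373 - 1*(-2077) = -18373 + 2077 = -16296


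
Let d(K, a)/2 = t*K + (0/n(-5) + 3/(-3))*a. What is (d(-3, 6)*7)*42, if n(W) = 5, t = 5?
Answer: -12348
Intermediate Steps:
d(K, a) = -2*a + 10*K (d(K, a) = 2*(5*K + (0/5 + 3/(-3))*a) = 2*(5*K + (0*(1/5) + 3*(-1/3))*a) = 2*(5*K + (0 - 1)*a) = 2*(5*K - a) = 2*(-a + 5*K) = -2*a + 10*K)
(d(-3, 6)*7)*42 = ((-2*6 + 10*(-3))*7)*42 = ((-12 - 30)*7)*42 = -42*7*42 = -294*42 = -12348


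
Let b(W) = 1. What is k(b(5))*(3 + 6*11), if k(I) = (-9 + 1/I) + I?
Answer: -483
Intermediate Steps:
k(I) = -9 + I + 1/I
k(b(5))*(3 + 6*11) = (-9 + 1 + 1/1)*(3 + 6*11) = (-9 + 1 + 1)*(3 + 66) = -7*69 = -483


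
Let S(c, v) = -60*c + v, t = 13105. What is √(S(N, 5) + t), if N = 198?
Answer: √1230 ≈ 35.071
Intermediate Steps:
S(c, v) = v - 60*c
√(S(N, 5) + t) = √((5 - 60*198) + 13105) = √((5 - 11880) + 13105) = √(-11875 + 13105) = √1230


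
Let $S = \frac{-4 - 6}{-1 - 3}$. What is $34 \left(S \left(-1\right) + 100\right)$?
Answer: $3315$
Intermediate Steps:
$S = \frac{5}{2}$ ($S = - \frac{10}{-4} = \left(-10\right) \left(- \frac{1}{4}\right) = \frac{5}{2} \approx 2.5$)
$34 \left(S \left(-1\right) + 100\right) = 34 \left(\frac{5}{2} \left(-1\right) + 100\right) = 34 \left(- \frac{5}{2} + 100\right) = 34 \cdot \frac{195}{2} = 3315$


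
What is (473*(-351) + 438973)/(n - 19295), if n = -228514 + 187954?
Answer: -54590/11971 ≈ -4.5602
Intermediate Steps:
n = -40560
(473*(-351) + 438973)/(n - 19295) = (473*(-351) + 438973)/(-40560 - 19295) = (-166023 + 438973)/(-59855) = 272950*(-1/59855) = -54590/11971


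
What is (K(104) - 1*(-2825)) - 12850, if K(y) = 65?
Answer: -9960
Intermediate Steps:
(K(104) - 1*(-2825)) - 12850 = (65 - 1*(-2825)) - 12850 = (65 + 2825) - 12850 = 2890 - 12850 = -9960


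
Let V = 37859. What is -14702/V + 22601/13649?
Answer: 654983661/516737491 ≈ 1.2675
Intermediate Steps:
-14702/V + 22601/13649 = -14702/37859 + 22601/13649 = 654983661/516737491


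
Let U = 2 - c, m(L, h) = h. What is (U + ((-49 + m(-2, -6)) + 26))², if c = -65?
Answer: 1444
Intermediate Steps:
U = 67 (U = 2 - 1*(-65) = 2 + 65 = 67)
(U + ((-49 + m(-2, -6)) + 26))² = (67 + ((-49 - 6) + 26))² = (67 + (-55 + 26))² = (67 - 29)² = 38² = 1444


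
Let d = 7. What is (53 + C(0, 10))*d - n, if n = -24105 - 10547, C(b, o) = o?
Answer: 35093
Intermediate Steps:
n = -34652
(53 + C(0, 10))*d - n = (53 + 10)*7 - 1*(-34652) = 63*7 + 34652 = 441 + 34652 = 35093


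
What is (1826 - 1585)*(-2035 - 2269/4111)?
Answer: -2016725114/4111 ≈ -4.9057e+5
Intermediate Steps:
(1826 - 1585)*(-2035 - 2269/4111) = 241*(-2035 - 2269*1/4111) = 241*(-2035 - 2269/4111) = 241*(-8368154/4111) = -2016725114/4111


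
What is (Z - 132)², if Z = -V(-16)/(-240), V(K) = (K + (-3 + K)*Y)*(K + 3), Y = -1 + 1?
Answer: 3869089/225 ≈ 17196.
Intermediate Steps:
Y = 0
V(K) = K*(3 + K) (V(K) = (K + (-3 + K)*0)*(K + 3) = (K + 0)*(3 + K) = K*(3 + K))
Z = 13/15 (Z = -(-16*(3 - 16))/(-240) = -(-16*(-13))*(-1)/240 = -208*(-1)/240 = -1*(-13/15) = 13/15 ≈ 0.86667)
(Z - 132)² = (13/15 - 132)² = (-1967/15)² = 3869089/225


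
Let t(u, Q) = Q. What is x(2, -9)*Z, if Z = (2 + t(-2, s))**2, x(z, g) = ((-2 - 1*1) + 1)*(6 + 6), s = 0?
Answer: -96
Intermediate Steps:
x(z, g) = -24 (x(z, g) = ((-2 - 1) + 1)*12 = (-3 + 1)*12 = -2*12 = -24)
Z = 4 (Z = (2 + 0)**2 = 2**2 = 4)
x(2, -9)*Z = -24*4 = -96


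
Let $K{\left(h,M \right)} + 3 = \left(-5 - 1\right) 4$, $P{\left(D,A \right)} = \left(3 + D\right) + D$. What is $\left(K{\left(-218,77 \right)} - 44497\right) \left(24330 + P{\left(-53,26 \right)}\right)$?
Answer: $-1078682948$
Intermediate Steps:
$P{\left(D,A \right)} = 3 + 2 D$
$K{\left(h,M \right)} = -27$ ($K{\left(h,M \right)} = -3 + \left(-5 - 1\right) 4 = -3 - 24 = -27$)
$\left(K{\left(-218,77 \right)} - 44497\right) \left(24330 + P{\left(-53,26 \right)}\right) = \left(-27 - 44497\right) \left(24330 + \left(3 + 2 \left(-53\right)\right)\right) = - 44524 \left(24330 + \left(3 - 106\right)\right) = - 44524 \left(24330 - 103\right) = \left(-44524\right) 24227 = -1078682948$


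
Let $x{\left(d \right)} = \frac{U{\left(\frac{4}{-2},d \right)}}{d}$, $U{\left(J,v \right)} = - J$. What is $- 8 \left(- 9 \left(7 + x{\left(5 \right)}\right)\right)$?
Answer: $\frac{2664}{5} \approx 532.8$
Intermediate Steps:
$x{\left(d \right)} = \frac{2}{d}$ ($x{\left(d \right)} = \frac{\left(-1\right) \frac{4}{-2}}{d} = \frac{\left(-1\right) 4 \left(- \frac{1}{2}\right)}{d} = \frac{\left(-1\right) \left(-2\right)}{d} = \frac{2}{d}$)
$- 8 \left(- 9 \left(7 + x{\left(5 \right)}\right)\right) = - 8 \left(- 9 \left(7 + \frac{2}{5}\right)\right) = - 8 \left(\left(-9\right) \frac{37}{5}\right) = \left(-8\right) \left(- \frac{333}{5}\right) = \frac{2664}{5}$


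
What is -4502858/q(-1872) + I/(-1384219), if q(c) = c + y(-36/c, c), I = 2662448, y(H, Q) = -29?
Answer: 6227880284254/2631400319 ≈ 2366.8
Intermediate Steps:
q(c) = -29 + c (q(c) = c - 29 = -29 + c)
-4502858/q(-1872) + I/(-1384219) = -4502858/(-29 - 1872) + 2662448/(-1384219) = -4502858/(-1901) + 2662448*(-1/1384219) = -4502858*(-1/1901) - 2662448/1384219 = 4502858/1901 - 2662448/1384219 = 6227880284254/2631400319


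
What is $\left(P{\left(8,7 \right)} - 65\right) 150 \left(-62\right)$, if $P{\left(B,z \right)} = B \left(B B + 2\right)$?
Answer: $-4305900$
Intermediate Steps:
$P{\left(B,z \right)} = B \left(2 + B^{2}\right)$ ($P{\left(B,z \right)} = B \left(B^{2} + 2\right) = B \left(2 + B^{2}\right)$)
$\left(P{\left(8,7 \right)} - 65\right) 150 \left(-62\right) = \left(8 \left(2 + 8^{2}\right) - 65\right) 150 \left(-62\right) = \left(8 \left(2 + 64\right) - 65\right) 150 \left(-62\right) = \left(8 \cdot 66 - 65\right) 150 \left(-62\right) = \left(528 - 65\right) 150 \left(-62\right) = 463 \cdot 150 \left(-62\right) = 69450 \left(-62\right) = -4305900$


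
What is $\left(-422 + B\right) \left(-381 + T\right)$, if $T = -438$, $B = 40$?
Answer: $312858$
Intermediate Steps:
$\left(-422 + B\right) \left(-381 + T\right) = \left(-422 + 40\right) \left(-381 - 438\right) = \left(-382\right) \left(-819\right) = 312858$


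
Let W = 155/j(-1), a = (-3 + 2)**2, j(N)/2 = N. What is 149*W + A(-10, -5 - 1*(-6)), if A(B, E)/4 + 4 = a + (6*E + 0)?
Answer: -23071/2 ≈ -11536.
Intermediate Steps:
j(N) = 2*N
a = 1 (a = (-1)**2 = 1)
A(B, E) = -12 + 24*E (A(B, E) = -16 + 4*(1 + (6*E + 0)) = -16 + 4*(1 + 6*E) = -16 + (4 + 24*E) = -12 + 24*E)
W = -155/2 (W = 155/((2*(-1))) = 155/(-2) = 155*(-1/2) = -155/2 ≈ -77.500)
149*W + A(-10, -5 - 1*(-6)) = 149*(-155/2) + (-12 + 24*(-5 - 1*(-6))) = -23095/2 + (-12 + 24*(-5 + 6)) = -23095/2 + (-12 + 24*1) = -23095/2 + (-12 + 24) = -23095/2 + 12 = -23071/2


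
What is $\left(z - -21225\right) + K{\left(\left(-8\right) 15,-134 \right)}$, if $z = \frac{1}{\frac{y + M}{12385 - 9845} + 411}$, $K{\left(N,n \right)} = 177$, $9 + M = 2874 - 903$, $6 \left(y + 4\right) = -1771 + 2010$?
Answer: $\frac{134310984294}{6275627} \approx 21402.0$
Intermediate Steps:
$y = \frac{215}{6}$ ($y = -4 + \frac{-1771 + 2010}{6} = -4 + \frac{1}{6} \cdot 239 = -4 + \frac{239}{6} = \frac{215}{6} \approx 35.833$)
$M = 1962$ ($M = -9 + \left(2874 - 903\right) = -9 + 1971 = 1962$)
$z = \frac{15240}{6275627}$ ($z = \frac{1}{\frac{\frac{215}{6} + 1962}{12385 - 9845} + 411} = \frac{1}{\frac{11987}{6 \cdot 2540} + 411} = \frac{1}{\frac{11987}{6} \cdot \frac{1}{2540} + 411} = \frac{1}{\frac{11987}{15240} + 411} = \frac{1}{\frac{6275627}{15240}} = \frac{15240}{6275627} \approx 0.0024284$)
$\left(z - -21225\right) + K{\left(\left(-8\right) 15,-134 \right)} = \left(\frac{15240}{6275627} - -21225\right) + 177 = \left(\frac{15240}{6275627} + 21225\right) + 177 = \frac{133200198315}{6275627} + 177 = \frac{134310984294}{6275627}$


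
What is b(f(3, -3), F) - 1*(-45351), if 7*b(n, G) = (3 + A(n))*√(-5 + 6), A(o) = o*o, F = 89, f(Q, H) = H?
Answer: 317469/7 ≈ 45353.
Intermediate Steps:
A(o) = o²
b(n, G) = 3/7 + n²/7 (b(n, G) = ((3 + n²)*√(-5 + 6))/7 = ((3 + n²)*√1)/7 = ((3 + n²)*1)/7 = (3 + n²)/7 = 3/7 + n²/7)
b(f(3, -3), F) - 1*(-45351) = (3/7 + (⅐)*(-3)²) - 1*(-45351) = (3/7 + (⅐)*9) + 45351 = (3/7 + 9/7) + 45351 = 12/7 + 45351 = 317469/7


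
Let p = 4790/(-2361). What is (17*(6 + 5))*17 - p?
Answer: 7510409/2361 ≈ 3181.0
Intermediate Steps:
p = -4790/2361 (p = 4790*(-1/2361) = -4790/2361 ≈ -2.0288)
(17*(6 + 5))*17 - p = (17*(6 + 5))*17 - 1*(-4790/2361) = (17*11)*17 + 4790/2361 = 187*17 + 4790/2361 = 3179 + 4790/2361 = 7510409/2361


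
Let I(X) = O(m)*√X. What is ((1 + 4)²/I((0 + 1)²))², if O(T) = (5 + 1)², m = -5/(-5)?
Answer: 625/1296 ≈ 0.48225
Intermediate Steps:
m = 1 (m = -5*(-⅕) = 1)
O(T) = 36 (O(T) = 6² = 36)
I(X) = 36*√X
((1 + 4)²/I((0 + 1)²))² = ((1 + 4)²/((36*√((0 + 1)²))))² = (5²/((36*√(1²))))² = (25/((36*√1)))² = (25/((36*1)))² = (25/36)² = 625/1296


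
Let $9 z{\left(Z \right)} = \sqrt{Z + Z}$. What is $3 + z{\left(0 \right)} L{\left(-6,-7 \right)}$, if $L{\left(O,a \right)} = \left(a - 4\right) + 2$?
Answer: $3$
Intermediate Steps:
$z{\left(Z \right)} = \frac{\sqrt{2} \sqrt{Z}}{9}$ ($z{\left(Z \right)} = \frac{\sqrt{Z + Z}}{9} = \frac{\sqrt{2 Z}}{9} = \frac{\sqrt{2} \sqrt{Z}}{9}$)
$L{\left(O,a \right)} = -2 + a$ ($L{\left(O,a \right)} = \left(-4 + a\right) + 2 = -2 + a$)
$3 + z{\left(0 \right)} L{\left(-6,-7 \right)} = 3 + \frac{\sqrt{2} \sqrt{0}}{9} \left(-2 - 7\right) = 3 + \frac{1}{9} \sqrt{2} \cdot 0 \left(-9\right) = 3 + 0 \left(-9\right) = 3 + 0 = 3$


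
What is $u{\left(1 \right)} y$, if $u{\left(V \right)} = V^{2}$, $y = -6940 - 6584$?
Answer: $-13524$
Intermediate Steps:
$y = -13524$
$u{\left(1 \right)} y = 1^{2} \left(-13524\right) = 1 \left(-13524\right) = -13524$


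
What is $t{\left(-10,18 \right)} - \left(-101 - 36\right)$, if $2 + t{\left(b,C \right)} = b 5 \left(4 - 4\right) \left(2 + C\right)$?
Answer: $135$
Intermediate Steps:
$t{\left(b,C \right)} = -2$ ($t{\left(b,C \right)} = -2 + b 5 \left(4 - 4\right) \left(2 + C\right) = -2 + 5 b 0 \left(2 + C\right) = -2 + 5 b 0 = -2 + 0 = -2$)
$t{\left(-10,18 \right)} - \left(-101 - 36\right) = -2 - \left(-101 - 36\right) = -2 - -137 = -2 + 137 = 135$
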